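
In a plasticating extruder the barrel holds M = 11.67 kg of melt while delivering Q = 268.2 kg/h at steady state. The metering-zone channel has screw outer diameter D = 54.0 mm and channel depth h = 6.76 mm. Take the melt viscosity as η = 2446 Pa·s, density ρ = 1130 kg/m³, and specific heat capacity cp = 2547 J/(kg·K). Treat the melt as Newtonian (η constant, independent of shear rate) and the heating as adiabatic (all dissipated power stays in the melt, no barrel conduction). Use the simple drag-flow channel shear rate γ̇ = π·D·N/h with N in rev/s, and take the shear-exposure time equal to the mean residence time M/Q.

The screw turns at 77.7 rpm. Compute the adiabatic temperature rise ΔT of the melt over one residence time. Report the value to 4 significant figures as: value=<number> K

Throughput in SI: Q_s = 268.2 kg/h ÷ 3600 s/h = 0.0745 kg/s
t_res = M / Q_s = 11.67 / 0.0745 = 156.644 s
Convert to SI: D = 0.054 m, h = 0.00676 m, N = 77.7/60 = 1.295 rev/s
γ̇ = π·D·N / h = π · 0.054 · 1.295 / 0.00676 = 32.4988 s⁻¹
Adiabatic rise: ΔT = η γ̇² t_res / (ρ cp) = 2446·(32.4988)²·156.644 / (1130·2547) = 140.604 K

value=140.6 K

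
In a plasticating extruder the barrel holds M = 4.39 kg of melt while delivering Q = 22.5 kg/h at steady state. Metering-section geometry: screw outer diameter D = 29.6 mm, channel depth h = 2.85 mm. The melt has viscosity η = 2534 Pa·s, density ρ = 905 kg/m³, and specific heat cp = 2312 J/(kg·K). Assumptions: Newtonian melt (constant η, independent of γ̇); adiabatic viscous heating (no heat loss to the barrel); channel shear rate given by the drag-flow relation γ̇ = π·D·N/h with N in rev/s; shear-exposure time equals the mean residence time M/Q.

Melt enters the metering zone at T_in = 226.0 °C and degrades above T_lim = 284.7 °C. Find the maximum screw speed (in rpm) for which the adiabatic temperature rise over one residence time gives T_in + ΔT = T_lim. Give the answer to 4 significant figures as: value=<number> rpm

Throughput in SI: Q_s = 22.5 kg/h ÷ 3600 s/h = 0.00625 kg/s
Mean residence time: t_res = M/Q_s = 4.39 kg / 0.00625 kg/s = 702.4 s
D = 29.6 mm = 0.0296 m;  h = 2.85 mm = 0.00285 m
Allowable rise: ΔT_a = T_lim − T_in = 284.7 − 226.0 = 58.7 K
γ̇_max² = ΔT_a·ρ·cp/(η·t_res) = 58.7·905·2312/(2534·702.4) = 69.0055 s⁻²
Take the square root: γ̇_max = √(69.0055) = 8.30695 s⁻¹
N_max = γ̇_max·h / (π·D) = 8.30695 · 0.00285 / (π · 0.0296) = 0.254592 rev/s = 15.2755 rpm

value=15.28 rpm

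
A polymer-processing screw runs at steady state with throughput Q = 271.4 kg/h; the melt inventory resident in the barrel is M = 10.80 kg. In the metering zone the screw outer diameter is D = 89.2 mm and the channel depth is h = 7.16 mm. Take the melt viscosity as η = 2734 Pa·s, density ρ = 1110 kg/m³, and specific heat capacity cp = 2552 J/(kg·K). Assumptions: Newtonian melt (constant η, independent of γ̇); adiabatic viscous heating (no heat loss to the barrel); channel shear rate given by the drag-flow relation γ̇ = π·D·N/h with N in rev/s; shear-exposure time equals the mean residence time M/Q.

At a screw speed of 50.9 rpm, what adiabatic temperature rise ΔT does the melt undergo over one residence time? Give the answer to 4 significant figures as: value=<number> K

Convert throughput: Q = 271.4 kg/h = 271.4/3600 = 0.0753889 kg/s
t_res = M / Q_s = 10.80 ÷ 0.0753889 = 143.257 s
Geometry in metres: D = 89.2 mm → 0.0892 m, h = 7.16 mm → 0.00716 m; screw speed N = 50.9 rpm = 0.848333 rev/s
γ̇ = π D N / h = (π)(0.0892)(0.848333) / 0.00716 = 33.2023 s⁻¹
ΔT = η·γ̇²·t_res / (ρ·cp) = 2734 · (33.2023)² · 143.257 / (1110 · 2552) = 152.422 K

value=152.4 K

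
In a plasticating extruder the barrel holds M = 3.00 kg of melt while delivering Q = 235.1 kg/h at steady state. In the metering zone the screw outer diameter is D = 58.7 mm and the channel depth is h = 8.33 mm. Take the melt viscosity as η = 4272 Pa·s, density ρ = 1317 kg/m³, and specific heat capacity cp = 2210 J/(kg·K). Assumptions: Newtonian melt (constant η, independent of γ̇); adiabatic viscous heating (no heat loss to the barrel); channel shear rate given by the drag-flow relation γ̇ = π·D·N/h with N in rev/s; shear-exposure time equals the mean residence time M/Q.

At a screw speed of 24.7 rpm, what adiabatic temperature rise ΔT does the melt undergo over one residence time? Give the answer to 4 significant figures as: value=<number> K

Q_s = Q / 3600 = 235.1 / 3600 = 0.0653056 kg/s
Mean residence time: t_res = M/Q_s = 3.00 kg / 0.0653056 kg/s = 45.9379 s
Convert to SI: D = 0.0587 m, h = 0.00833 m, N = 24.7/60 = 0.411667 rev/s
γ̇ = π·D·N / h = π · 0.0587 · 0.411667 / 0.00833 = 9.11357 s⁻¹
ΔT = η·γ̇²·t_res / (ρ·cp) = 4272 · (9.11357)² · 45.9379 / (1317 · 2210) = 5.60018 K

value=5.600 K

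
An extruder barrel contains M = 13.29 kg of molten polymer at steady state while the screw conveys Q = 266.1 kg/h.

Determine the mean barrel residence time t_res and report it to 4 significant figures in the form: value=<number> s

Throughput in SI: Q_s = 266.1 kg/h ÷ 3600 s/h = 0.0739167 kg/s
t_res = M / Q_s = 13.29 ÷ 0.0739167 = 179.797 s

value=179.8 s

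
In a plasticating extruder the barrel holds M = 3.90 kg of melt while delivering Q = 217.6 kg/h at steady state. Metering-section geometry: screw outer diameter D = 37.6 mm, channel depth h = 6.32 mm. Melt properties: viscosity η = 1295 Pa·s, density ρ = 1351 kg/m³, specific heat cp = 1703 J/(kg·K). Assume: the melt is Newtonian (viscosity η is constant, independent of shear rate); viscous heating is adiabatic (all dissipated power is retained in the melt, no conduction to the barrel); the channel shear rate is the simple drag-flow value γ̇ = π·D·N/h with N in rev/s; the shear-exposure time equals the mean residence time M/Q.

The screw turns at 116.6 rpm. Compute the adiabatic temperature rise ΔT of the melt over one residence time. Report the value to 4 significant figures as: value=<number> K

value=47.91 K

Throughput in SI: Q_s = 217.6 kg/h ÷ 3600 s/h = 0.0604444 kg/s
t_res = M / Q_s = 3.90 ÷ 0.0604444 = 64.5221 s
Convert to SI: D = 0.0376 m, h = 0.00632 m, N = 116.6/60 = 1.94333 rev/s
γ̇ = π·D·N / h = π · 0.0376 · 1.94333 / 0.00632 = 36.3218 s⁻¹
ΔT = η·γ̇²·t_res/(ρ·cp) = [1295 × 36.3218² × 64.5221] / [1351 × 1703] = 47.912 K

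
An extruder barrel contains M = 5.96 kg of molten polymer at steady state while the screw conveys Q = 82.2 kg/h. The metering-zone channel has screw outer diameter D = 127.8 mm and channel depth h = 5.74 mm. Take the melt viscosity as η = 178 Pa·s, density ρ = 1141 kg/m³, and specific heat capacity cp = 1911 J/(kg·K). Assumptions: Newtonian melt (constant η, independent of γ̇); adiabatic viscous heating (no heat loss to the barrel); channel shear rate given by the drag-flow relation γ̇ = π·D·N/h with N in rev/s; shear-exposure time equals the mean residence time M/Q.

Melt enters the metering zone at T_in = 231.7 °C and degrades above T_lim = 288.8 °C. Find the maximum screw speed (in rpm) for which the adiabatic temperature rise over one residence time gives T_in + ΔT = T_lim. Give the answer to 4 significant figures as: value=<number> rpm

value=44.40 rpm

Throughput in SI: Q_s = 82.2 kg/h ÷ 3600 s/h = 0.0228333 kg/s
t_res = M / Q_s = 5.96 / 0.0228333 = 261.022 s
D = 127.8 mm = 0.1278 m;  h = 5.74 mm = 0.00574 m
ΔT_a = T_lim − T_in = 288.8 − 231.7 = 57.1 K
Invert ΔT = ηγ̇²t_res/(ρcp) for γ̇: γ̇_max² = ΔT_a ρ cp / (η t_res) = 57.1·1141·1911 / (178·261.022) = 2679.7 s⁻²
Take the square root: γ̇_max = √(2679.7) = 51.7658 s⁻¹
N_max = γ̇_max·h / (π·D) = 51.7658 · 0.00574 / (π · 0.1278) = 0.740072 rev/s = 44.4043 rpm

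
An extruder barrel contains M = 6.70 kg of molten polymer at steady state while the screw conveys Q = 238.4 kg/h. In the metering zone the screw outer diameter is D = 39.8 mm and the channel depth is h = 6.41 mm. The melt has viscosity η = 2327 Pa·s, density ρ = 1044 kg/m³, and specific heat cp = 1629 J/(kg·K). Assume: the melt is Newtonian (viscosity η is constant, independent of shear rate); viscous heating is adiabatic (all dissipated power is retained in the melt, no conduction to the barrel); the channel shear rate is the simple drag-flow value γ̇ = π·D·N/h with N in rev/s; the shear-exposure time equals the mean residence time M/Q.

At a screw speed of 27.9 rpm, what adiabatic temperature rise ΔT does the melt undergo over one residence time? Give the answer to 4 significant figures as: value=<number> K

value=11.39 K

Throughput in SI: Q_s = 238.4 kg/h ÷ 3600 s/h = 0.0662222 kg/s
t_res = M / Q_s = 6.70 / 0.0662222 = 101.174 s
Geometry in metres: D = 39.8 mm → 0.0398 m, h = 6.41 mm → 0.00641 m; screw speed N = 27.9 rpm = 0.465 rev/s
γ̇ = π·D·N / h = π · 0.0398 · 0.465 / 0.00641 = 9.07043 s⁻¹
ΔT = η·γ̇²·t_res/(ρ·cp) = [2327 × 9.07043² × 101.174] / [1044 × 1629] = 11.3894 K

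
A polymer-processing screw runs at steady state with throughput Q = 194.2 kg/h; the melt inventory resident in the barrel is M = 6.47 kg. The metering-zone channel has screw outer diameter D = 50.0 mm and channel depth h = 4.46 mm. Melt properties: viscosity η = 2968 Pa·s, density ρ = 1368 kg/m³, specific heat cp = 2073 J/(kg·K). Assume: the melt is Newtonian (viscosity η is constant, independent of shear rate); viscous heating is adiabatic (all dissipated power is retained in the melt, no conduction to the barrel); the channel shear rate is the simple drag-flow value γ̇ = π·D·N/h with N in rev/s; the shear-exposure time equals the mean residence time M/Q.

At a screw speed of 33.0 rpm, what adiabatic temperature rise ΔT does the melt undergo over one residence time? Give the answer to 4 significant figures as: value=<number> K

Throughput in SI: Q_s = 194.2 kg/h ÷ 3600 s/h = 0.0539444 kg/s
t_res = M / Q_s = 6.47 ÷ 0.0539444 = 119.938 s
D = 50.0 mm = 0.05 m;  h = 4.46 mm = 0.00446 m;  N = 33.0 rpm / 60 = 0.55 rev/s
γ̇ = π D N / h = (π)(0.05)(0.55) / 0.00446 = 19.3708 s⁻¹
ΔT = η·γ̇²·t_res / (ρ·cp) = 2968 · (19.3708)² · 119.938 / (1368 · 2073) = 47.1011 K

value=47.10 K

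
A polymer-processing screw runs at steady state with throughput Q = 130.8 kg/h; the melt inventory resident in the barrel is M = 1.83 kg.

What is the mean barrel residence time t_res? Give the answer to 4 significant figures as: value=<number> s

Q_s = Q / 3600 = 130.8 / 3600 = 0.0363333 kg/s
t_res = M / Q_s = 1.83 / 0.0363333 = 50.367 s

value=50.37 s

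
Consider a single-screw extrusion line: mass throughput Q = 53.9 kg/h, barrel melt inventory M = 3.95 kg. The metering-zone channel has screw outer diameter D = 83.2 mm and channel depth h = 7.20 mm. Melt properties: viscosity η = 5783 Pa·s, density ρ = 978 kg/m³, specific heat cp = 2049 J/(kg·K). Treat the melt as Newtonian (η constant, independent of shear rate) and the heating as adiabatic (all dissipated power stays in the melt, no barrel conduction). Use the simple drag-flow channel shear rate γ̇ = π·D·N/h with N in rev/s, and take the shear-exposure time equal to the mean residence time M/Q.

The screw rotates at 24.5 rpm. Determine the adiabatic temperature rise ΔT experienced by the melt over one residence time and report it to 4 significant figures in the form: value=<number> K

Convert throughput: Q = 53.9 kg/h = 53.9/3600 = 0.0149722 kg/s
t_res = M / Q_s = 3.95 ÷ 0.0149722 = 263.822 s
Geometry in metres: D = 83.2 mm → 0.0832 m, h = 7.20 mm → 0.0072 m; screw speed N = 24.5 rpm = 0.408333 rev/s
γ̇ = π D N / h = (π)(0.0832)(0.408333) / 0.0072 = 14.8237 s⁻¹
Adiabatic rise: ΔT = η γ̇² t_res / (ρ cp) = 5783·(14.8237)²·263.822 / (978·2049) = 167.299 K

value=167.3 K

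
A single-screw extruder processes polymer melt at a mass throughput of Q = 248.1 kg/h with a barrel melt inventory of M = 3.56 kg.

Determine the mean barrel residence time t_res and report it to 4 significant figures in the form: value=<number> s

value=51.66 s

Q_s = Q / 3600 = 248.1 / 3600 = 0.0689167 kg/s
Mean residence time: t_res = M/Q_s = 3.56 kg / 0.0689167 kg/s = 51.6566 s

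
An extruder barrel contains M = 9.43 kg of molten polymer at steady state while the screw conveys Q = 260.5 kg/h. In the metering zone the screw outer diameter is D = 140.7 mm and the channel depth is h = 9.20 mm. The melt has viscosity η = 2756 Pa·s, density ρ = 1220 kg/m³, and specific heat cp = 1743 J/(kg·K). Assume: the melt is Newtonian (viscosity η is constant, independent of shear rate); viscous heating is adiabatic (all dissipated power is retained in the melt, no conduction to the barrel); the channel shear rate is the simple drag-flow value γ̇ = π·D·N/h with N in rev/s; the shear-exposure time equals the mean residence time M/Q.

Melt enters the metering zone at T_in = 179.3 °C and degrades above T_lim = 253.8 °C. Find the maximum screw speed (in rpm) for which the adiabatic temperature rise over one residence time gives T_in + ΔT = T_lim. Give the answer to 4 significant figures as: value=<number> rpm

Q_s = Q / 3600 = 260.5 / 3600 = 0.0723611 kg/s
t_res = M / Q_s = 9.43 ÷ 0.0723611 = 130.319 s
Convert to metres: D = 0.1407 m, h = 0.0092 m
ΔT_a = T_lim − T_in = 253.8 − 179.3 = 74.5 K
γ̇_max² = ΔT_a·ρ·cp/(η·t_res) = 74.5·1220·1743/(2756·130.319) = 441.091 s⁻²
γ̇_max = √441.091 = 21.0022 s⁻¹
N_max = γ̇_max h / (πD) = 21.0022·0.0092/(π·0.1407) = 0.437127 rev/s → ×60 = 26.2276 rpm

value=26.23 rpm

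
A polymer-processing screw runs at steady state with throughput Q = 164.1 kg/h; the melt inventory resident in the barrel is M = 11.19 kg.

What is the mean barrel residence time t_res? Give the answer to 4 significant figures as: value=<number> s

Throughput in SI: Q_s = 164.1 kg/h ÷ 3600 s/h = 0.0455833 kg/s
t_res = M / Q_s = 11.19 ÷ 0.0455833 = 245.484 s

value=245.5 s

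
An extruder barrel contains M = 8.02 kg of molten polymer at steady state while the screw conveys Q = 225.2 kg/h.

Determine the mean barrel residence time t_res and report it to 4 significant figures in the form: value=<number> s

Q_s = Q / 3600 = 225.2 / 3600 = 0.0625556 kg/s
t_res = M / Q_s = 8.02 / 0.0625556 = 128.206 s

value=128.2 s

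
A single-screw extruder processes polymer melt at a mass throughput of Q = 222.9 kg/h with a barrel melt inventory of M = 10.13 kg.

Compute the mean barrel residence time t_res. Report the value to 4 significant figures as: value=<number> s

value=163.6 s

Convert throughput: Q = 222.9 kg/h = 222.9/3600 = 0.0619167 kg/s
t_res = M / Q_s = 10.13 / 0.0619167 = 163.607 s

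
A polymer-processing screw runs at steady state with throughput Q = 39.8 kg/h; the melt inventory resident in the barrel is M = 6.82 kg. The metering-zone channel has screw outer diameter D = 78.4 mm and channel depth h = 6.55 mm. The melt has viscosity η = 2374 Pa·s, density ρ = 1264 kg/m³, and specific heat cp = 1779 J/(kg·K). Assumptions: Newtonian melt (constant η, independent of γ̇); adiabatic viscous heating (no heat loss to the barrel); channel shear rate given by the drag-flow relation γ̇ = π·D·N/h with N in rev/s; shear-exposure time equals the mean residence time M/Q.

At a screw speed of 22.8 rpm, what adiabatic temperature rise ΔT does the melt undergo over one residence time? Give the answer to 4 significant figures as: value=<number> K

value=133.0 K

Convert throughput: Q = 39.8 kg/h = 39.8/3600 = 0.0110556 kg/s
Mean residence time: t_res = M/Q_s = 6.82 kg / 0.0110556 kg/s = 616.884 s
Convert to SI: D = 0.0784 m, h = 0.00655 m, N = 22.8/60 = 0.38 rev/s
γ̇ = π D N / h = (π)(0.0784)(0.38) / 0.00655 = 14.2892 s⁻¹
ΔT = η·γ̇²·t_res/(ρ·cp) = [2374 × 14.2892² × 616.884] / [1264 × 1779] = 132.977 K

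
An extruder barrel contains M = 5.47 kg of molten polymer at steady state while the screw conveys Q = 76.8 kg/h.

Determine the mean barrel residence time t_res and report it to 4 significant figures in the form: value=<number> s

value=256.4 s

Throughput in SI: Q_s = 76.8 kg/h ÷ 3600 s/h = 0.0213333 kg/s
Mean residence time: t_res = M/Q_s = 5.47 kg / 0.0213333 kg/s = 256.406 s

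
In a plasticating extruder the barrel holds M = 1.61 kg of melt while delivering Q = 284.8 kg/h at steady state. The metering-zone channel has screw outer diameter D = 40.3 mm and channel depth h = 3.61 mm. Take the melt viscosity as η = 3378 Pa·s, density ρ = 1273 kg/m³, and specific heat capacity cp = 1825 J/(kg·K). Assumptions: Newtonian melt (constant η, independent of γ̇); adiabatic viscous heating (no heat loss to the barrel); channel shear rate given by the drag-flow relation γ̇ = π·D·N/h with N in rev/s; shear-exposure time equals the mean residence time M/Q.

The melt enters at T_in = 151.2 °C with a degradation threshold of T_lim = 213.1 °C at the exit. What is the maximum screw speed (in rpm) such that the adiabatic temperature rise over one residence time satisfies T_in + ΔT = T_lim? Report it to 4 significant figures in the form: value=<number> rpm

Q_s = Q / 3600 = 284.8 / 3600 = 0.0791111 kg/s
t_res = M / Q_s = 1.61 / 0.0791111 = 20.3511 s
Convert to metres: D = 0.0403 m, h = 0.00361 m
ΔT_a = T_lim − T_in = 213.1 − 151.2 = 61.9 K
Invert ΔT = ηγ̇²t_res/(ρcp) for γ̇: γ̇_max² = ΔT_a ρ cp / (η t_res) = 61.9·1273·1825 / (3378·20.3511) = 2091.87 s⁻²
γ̇_max = sqrt(2091.87) = 45.7369 s⁻¹
N_max = γ̇_max·h / (π·D) = 45.7369 · 0.00361 / (π · 0.0403) = 1.30413 rev/s = 78.2475 rpm

value=78.25 rpm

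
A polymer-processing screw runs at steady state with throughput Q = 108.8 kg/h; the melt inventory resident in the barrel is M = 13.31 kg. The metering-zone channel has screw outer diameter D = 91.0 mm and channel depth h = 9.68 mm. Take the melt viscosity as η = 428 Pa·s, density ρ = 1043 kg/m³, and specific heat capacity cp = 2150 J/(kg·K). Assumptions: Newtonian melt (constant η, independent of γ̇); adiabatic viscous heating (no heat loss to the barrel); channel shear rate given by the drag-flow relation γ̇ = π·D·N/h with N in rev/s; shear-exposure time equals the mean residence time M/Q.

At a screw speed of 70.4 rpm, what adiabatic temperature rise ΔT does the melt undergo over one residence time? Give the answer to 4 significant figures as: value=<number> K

Convert throughput: Q = 108.8 kg/h = 108.8/3600 = 0.0302222 kg/s
t_res = M / Q_s = 13.31 / 0.0302222 = 440.404 s
Geometry in metres: D = 91.0 mm → 0.091 m, h = 9.68 mm → 0.00968 m; screw speed N = 70.4 rpm = 1.17333 rev/s
γ̇ = π D N / h = (π)(0.091)(1.17333) / 0.00968 = 34.6527 s⁻¹
Adiabatic rise: ΔT = η γ̇² t_res / (ρ cp) = 428·(34.6527)²·440.404 / (1043·2150) = 100.936 K

value=100.9 K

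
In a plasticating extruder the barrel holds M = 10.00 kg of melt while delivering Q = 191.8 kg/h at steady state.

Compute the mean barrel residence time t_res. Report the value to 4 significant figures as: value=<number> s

value=187.7 s

Convert throughput: Q = 191.8 kg/h = 191.8/3600 = 0.0532778 kg/s
Mean residence time: t_res = M/Q_s = 10.00 kg / 0.0532778 kg/s = 187.696 s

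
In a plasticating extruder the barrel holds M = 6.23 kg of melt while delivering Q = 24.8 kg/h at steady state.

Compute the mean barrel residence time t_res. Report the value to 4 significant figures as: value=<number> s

Throughput in SI: Q_s = 24.8 kg/h ÷ 3600 s/h = 0.00688889 kg/s
t_res = M / Q_s = 6.23 / 0.00688889 = 904.355 s

value=904.4 s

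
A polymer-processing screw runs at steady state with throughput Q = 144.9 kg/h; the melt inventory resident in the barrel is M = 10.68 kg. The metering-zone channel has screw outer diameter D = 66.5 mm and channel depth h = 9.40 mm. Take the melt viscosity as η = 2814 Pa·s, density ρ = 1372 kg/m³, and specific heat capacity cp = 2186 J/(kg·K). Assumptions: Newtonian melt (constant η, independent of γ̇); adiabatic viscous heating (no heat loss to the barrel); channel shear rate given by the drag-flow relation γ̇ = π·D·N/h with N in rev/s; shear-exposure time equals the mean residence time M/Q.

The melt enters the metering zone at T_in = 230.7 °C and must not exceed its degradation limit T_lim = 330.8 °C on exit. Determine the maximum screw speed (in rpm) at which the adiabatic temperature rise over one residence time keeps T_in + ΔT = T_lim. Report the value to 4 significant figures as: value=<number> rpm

Q_s = Q / 3600 = 144.9 / 3600 = 0.04025 kg/s
Mean residence time: t_res = M/Q_s = 10.68 kg / 0.04025 kg/s = 265.342 s
Convert to metres: D = 0.0665 m, h = 0.0094 m
ΔT_a = T_lim − T_in = 330.8 − 230.7 = 100.1 K
γ̇_max² = ΔT_a·ρ·cp/(η·t_res) = 100.1·1372·2186/(2814·265.342) = 402.077 s⁻²
Take the square root: γ̇_max = √(402.077) = 20.0518 s⁻¹
N_max = γ̇_max h / (πD) = 20.0518·0.0094/(π·0.0665) = 0.902217 rev/s → ×60 = 54.133 rpm

value=54.13 rpm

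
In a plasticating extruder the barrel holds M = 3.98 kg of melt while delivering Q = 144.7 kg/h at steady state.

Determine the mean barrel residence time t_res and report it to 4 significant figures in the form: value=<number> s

value=99.02 s

Convert throughput: Q = 144.7 kg/h = 144.7/3600 = 0.0401944 kg/s
t_res = M / Q_s = 3.98 / 0.0401944 = 99.0187 s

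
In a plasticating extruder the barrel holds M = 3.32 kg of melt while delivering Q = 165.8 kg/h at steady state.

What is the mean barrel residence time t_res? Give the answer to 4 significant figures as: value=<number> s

value=72.09 s

Convert throughput: Q = 165.8 kg/h = 165.8/3600 = 0.0460556 kg/s
t_res = M / Q_s = 3.32 / 0.0460556 = 72.0869 s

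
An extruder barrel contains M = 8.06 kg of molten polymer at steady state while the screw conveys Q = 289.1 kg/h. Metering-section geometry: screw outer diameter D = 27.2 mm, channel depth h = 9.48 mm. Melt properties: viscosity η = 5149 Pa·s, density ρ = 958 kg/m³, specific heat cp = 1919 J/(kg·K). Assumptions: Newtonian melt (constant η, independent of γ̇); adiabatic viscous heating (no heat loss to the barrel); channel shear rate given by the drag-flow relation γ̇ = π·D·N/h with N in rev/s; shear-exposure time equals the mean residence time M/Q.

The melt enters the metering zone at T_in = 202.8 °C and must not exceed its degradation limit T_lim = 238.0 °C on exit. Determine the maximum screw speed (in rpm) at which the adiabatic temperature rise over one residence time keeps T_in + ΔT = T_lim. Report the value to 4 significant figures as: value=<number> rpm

value=74.49 rpm

Convert throughput: Q = 289.1 kg/h = 289.1/3600 = 0.0803056 kg/s
Mean residence time: t_res = M/Q_s = 8.06 kg / 0.0803056 kg/s = 100.367 s
D = 27.2 mm = 0.0272 m;  h = 9.48 mm = 0.00948 m
ΔT_a = T_lim − T_in = 238.0 − 202.8 = 35.2 K
γ̇_max² = ΔT_a·ρ·cp/(η·t_res) = 35.2·958·1919/(5149·100.367) = 125.219 s⁻²
Take the square root: γ̇_max = √(125.219) = 11.1901 s⁻¹
N_max = γ̇_max h / (πD) = 11.1901·0.00948/(π·0.0272) = 1.24144 rev/s → ×60 = 74.4863 rpm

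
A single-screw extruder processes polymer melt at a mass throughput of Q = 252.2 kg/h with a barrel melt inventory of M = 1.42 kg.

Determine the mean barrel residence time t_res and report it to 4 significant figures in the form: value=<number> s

value=20.27 s

Convert throughput: Q = 252.2 kg/h = 252.2/3600 = 0.0700556 kg/s
Mean residence time: t_res = M/Q_s = 1.42 kg / 0.0700556 kg/s = 20.2696 s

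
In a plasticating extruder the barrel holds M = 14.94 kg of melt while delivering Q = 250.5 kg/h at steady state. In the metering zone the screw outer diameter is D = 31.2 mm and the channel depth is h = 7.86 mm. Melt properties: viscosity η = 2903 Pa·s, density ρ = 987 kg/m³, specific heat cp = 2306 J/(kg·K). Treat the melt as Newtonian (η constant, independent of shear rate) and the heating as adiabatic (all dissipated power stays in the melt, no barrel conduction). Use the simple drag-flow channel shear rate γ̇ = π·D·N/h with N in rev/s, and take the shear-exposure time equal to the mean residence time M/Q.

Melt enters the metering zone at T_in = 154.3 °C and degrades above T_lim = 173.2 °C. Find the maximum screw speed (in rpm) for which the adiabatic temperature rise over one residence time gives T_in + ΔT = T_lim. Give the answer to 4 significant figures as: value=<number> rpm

Convert throughput: Q = 250.5 kg/h = 250.5/3600 = 0.0695833 kg/s
t_res = M / Q_s = 14.94 / 0.0695833 = 214.707 s
Convert to metres: D = 0.0312 m, h = 0.00786 m
ΔT_a = T_lim − T_in = 173.2 − 154.3 = 18.9 K
γ̇_max² = ΔT_a·ρ·cp/(η·t_res) = 18.9·987·2306/(2903·214.707) = 69.0154 s⁻²
Take the square root: γ̇_max = √(69.0154) = 8.30755 s⁻¹
N_max = γ̇_max h / (πD) = 8.30755·0.00786/(π·0.0312) = 0.666179 rev/s → ×60 = 39.9707 rpm

value=39.97 rpm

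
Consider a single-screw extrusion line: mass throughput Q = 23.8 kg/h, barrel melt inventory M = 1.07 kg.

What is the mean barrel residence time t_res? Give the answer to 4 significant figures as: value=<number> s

Convert throughput: Q = 23.8 kg/h = 23.8/3600 = 0.00661111 kg/s
Mean residence time: t_res = M/Q_s = 1.07 kg / 0.00661111 kg/s = 161.849 s

value=161.8 s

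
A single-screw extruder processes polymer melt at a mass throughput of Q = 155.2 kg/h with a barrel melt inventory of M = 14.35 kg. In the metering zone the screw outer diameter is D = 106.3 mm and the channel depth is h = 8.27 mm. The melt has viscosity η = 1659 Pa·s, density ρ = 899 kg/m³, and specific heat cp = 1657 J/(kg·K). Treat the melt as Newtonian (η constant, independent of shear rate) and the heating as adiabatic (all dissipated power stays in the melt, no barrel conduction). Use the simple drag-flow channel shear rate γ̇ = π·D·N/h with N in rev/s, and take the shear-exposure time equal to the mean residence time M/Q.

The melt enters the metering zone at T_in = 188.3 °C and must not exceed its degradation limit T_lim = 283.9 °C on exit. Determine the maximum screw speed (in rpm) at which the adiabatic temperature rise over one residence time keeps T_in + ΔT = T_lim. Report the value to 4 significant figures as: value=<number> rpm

value=23.86 rpm

Q_s = Q / 3600 = 155.2 / 3600 = 0.0431111 kg/s
Mean residence time: t_res = M/Q_s = 14.35 kg / 0.0431111 kg/s = 332.861 s
Convert to metres: D = 0.1063 m, h = 0.00827 m
Allowable rise: ΔT_a = T_lim − T_in = 283.9 − 188.3 = 95.6 K
Invert ΔT = ηγ̇²t_res/(ρcp) for γ̇: γ̇_max² = ΔT_a ρ cp / (η t_res) = 95.6·899·1657 / (1659·332.861) = 257.888 s⁻²
γ̇_max = sqrt(257.888) = 16.0589 s⁻¹
N_max = γ̇_max h / (πD) = 16.0589·0.00827/(π·0.1063) = 0.397684 rev/s → ×60 = 23.861 rpm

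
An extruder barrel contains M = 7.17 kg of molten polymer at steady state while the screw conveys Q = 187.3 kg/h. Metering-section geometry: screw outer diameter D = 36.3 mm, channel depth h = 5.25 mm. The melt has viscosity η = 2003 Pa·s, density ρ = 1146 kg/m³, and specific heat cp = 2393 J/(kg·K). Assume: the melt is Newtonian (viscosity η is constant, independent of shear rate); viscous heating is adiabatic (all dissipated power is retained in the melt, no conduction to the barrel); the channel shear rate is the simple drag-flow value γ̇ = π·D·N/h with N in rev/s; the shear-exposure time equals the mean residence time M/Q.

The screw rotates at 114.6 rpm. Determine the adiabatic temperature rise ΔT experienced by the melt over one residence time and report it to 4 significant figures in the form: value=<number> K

Convert throughput: Q = 187.3 kg/h = 187.3/3600 = 0.0520278 kg/s
Mean residence time: t_res = M/Q_s = 7.17 kg / 0.0520278 kg/s = 137.811 s
D = 36.3 mm = 0.0363 m;  h = 5.25 mm = 0.00525 m;  N = 114.6 rpm / 60 = 1.91 rev/s
γ̇ = π·D·N / h = π · 0.0363 · 1.91 / 0.00525 = 41.4888 s⁻¹
ΔT = η·γ̇²·t_res / (ρ·cp) = 2003 · (41.4888)² · 137.811 / (1146 · 2393) = 173.26 K

value=173.3 K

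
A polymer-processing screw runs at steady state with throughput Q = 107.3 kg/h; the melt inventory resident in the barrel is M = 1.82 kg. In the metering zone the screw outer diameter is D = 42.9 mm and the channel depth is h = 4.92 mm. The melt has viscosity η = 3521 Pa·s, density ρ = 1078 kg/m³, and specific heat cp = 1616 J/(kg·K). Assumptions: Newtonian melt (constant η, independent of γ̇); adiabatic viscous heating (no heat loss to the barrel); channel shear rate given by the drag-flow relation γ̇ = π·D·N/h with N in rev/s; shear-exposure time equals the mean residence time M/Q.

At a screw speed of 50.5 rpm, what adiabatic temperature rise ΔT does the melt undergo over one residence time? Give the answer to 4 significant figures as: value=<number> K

value=65.61 K

Convert throughput: Q = 107.3 kg/h = 107.3/3600 = 0.0298056 kg/s
t_res = M / Q_s = 1.82 ÷ 0.0298056 = 61.0624 s
Geometry in metres: D = 42.9 mm → 0.0429 m, h = 4.92 mm → 0.00492 m; screw speed N = 50.5 rpm = 0.841667 rev/s
γ̇ = π·D·N / h = π · 0.0429 · 0.841667 / 0.00492 = 23.0559 s⁻¹
Adiabatic rise: ΔT = η γ̇² t_res / (ρ cp) = 3521·(23.0559)²·61.0624 / (1078·1616) = 65.6061 K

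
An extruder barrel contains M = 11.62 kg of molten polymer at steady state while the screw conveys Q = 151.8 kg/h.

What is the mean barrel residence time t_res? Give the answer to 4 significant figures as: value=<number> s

value=275.6 s

Convert throughput: Q = 151.8 kg/h = 151.8/3600 = 0.0421667 kg/s
Mean residence time: t_res = M/Q_s = 11.62 kg / 0.0421667 kg/s = 275.573 s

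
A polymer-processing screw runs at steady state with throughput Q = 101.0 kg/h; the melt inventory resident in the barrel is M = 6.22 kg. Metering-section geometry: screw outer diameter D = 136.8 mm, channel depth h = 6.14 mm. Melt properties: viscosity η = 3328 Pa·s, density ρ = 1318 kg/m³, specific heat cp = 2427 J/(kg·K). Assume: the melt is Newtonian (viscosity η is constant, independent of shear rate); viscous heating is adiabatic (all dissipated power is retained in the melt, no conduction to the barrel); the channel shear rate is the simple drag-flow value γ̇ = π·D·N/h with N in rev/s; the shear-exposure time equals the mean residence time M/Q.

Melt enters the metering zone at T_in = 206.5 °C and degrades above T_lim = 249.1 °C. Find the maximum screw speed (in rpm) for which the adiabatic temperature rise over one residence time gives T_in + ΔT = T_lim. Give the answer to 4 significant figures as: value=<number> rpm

value=11.65 rpm

Convert throughput: Q = 101.0 kg/h = 101.0/3600 = 0.0280556 kg/s
t_res = M / Q_s = 6.22 ÷ 0.0280556 = 221.703 s
Convert to metres: D = 0.1368 m, h = 0.00614 m
ΔT_a = T_lim − T_in = 249.1 − 206.5 = 42.6 K
γ̇_max² = ΔT_a·ρ·cp / (η·t_res) = [42.6 × 1318 × 2427] / [3328 × 221.703] = 184.689 s⁻²
γ̇_max = √184.689 = 13.59 s⁻¹
N_max = γ̇_max h / (πD) = 13.59·0.00614/(π·0.1368) = 0.194157 rev/s → ×60 = 11.6494 rpm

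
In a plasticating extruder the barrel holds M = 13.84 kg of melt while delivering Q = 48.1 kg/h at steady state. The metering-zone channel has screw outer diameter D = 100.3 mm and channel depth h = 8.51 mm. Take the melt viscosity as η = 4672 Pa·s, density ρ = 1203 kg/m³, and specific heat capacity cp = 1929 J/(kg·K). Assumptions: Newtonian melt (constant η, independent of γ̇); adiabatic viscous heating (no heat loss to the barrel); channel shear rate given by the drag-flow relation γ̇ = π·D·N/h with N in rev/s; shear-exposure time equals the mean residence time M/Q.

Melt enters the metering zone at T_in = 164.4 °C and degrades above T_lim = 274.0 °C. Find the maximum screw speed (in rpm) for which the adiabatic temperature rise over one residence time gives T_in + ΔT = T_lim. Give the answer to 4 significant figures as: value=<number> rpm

value=11.75 rpm

Q_s = Q / 3600 = 48.1 / 3600 = 0.0133611 kg/s
Mean residence time: t_res = M/Q_s = 13.84 kg / 0.0133611 kg/s = 1035.84 s
Geometry in SI: D = 100.3 mm → 0.1003 m, h = 8.51 mm → 0.00851 m
Allowable rise: ΔT_a = T_lim − T_in = 274.0 − 164.4 = 109.6 K
Invert ΔT = ηγ̇²t_res/(ρcp) for γ̇: γ̇_max² = ΔT_a ρ cp / (η t_res) = 109.6·1203·1929 / (4672·1035.84) = 52.5548 s⁻²
Take the square root: γ̇_max = √(52.5548) = 7.24947 s⁻¹
N_max = γ̇_max h / (πD) = 7.24947·0.00851/(π·0.1003) = 0.195787 rev/s → ×60 = 11.7472 rpm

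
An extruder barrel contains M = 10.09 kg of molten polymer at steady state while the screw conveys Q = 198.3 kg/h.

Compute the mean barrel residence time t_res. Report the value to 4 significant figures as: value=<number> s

Throughput in SI: Q_s = 198.3 kg/h ÷ 3600 s/h = 0.0550833 kg/s
Mean residence time: t_res = M/Q_s = 10.09 kg / 0.0550833 kg/s = 183.177 s

value=183.2 s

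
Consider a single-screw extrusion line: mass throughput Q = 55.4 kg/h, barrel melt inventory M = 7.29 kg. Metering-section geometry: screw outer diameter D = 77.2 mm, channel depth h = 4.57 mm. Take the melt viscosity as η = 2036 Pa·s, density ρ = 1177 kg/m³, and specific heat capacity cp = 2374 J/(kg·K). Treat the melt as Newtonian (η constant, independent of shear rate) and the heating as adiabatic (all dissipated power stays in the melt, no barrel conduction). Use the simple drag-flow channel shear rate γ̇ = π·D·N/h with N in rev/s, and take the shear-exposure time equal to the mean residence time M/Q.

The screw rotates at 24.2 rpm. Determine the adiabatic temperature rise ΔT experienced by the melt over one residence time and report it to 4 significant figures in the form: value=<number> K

Convert throughput: Q = 55.4 kg/h = 55.4/3600 = 0.0153889 kg/s
t_res = M / Q_s = 7.29 ÷ 0.0153889 = 473.718 s
D = 77.2 mm = 0.0772 m;  h = 4.57 mm = 0.00457 m;  N = 24.2 rpm / 60 = 0.403333 rev/s
γ̇ = π D N / h = (π)(0.0772)(0.403333) / 0.00457 = 21.405 s⁻¹
ΔT = η·γ̇²·t_res / (ρ·cp) = 2036 · (21.405)² · 473.718 / (1177 · 2374) = 158.151 K

value=158.2 K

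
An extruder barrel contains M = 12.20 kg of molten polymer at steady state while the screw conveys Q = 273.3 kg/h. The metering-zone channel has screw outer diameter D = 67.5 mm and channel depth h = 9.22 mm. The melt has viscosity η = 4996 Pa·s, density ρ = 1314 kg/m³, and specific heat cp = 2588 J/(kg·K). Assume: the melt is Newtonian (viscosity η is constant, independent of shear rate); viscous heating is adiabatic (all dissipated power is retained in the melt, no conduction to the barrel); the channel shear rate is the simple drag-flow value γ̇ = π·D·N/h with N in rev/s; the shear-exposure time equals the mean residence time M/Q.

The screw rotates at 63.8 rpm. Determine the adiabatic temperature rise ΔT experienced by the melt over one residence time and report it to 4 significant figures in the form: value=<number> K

value=141.2 K

Q_s = Q / 3600 = 273.3 / 3600 = 0.0759167 kg/s
Mean residence time: t_res = M/Q_s = 12.20 kg / 0.0759167 kg/s = 160.703 s
Convert to SI: D = 0.0675 m, h = 0.00922 m, N = 63.8/60 = 1.06333 rev/s
Shear rate: γ̇ = πDN/h = π·0.0675·1.06333/0.00922 = 24.4564 s⁻¹
ΔT = η·γ̇²·t_res/(ρ·cp) = [4996 × 24.4564² × 160.703] / [1314 × 2588] = 141.211 K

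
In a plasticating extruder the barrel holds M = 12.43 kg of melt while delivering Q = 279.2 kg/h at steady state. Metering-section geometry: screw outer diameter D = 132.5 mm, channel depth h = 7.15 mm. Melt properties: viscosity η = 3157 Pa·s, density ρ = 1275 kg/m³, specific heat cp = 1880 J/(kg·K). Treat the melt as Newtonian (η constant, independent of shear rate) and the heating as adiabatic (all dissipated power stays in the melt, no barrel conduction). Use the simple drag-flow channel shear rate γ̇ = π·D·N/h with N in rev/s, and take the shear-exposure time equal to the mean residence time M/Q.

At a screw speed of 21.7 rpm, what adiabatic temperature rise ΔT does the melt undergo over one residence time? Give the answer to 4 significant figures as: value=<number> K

value=93.58 K

Q_s = Q / 3600 = 279.2 / 3600 = 0.0775556 kg/s
Mean residence time: t_res = M/Q_s = 12.43 kg / 0.0775556 kg/s = 160.272 s
Geometry in metres: D = 132.5 mm → 0.1325 m, h = 7.15 mm → 0.00715 m; screw speed N = 21.7 rpm = 0.361667 rev/s
γ̇ = π D N / h = (π)(0.1325)(0.361667) / 0.00715 = 21.0556 s⁻¹
ΔT = η·γ̇²·t_res / (ρ·cp) = 3157 · (21.0556)² · 160.272 / (1275 · 1880) = 93.5839 K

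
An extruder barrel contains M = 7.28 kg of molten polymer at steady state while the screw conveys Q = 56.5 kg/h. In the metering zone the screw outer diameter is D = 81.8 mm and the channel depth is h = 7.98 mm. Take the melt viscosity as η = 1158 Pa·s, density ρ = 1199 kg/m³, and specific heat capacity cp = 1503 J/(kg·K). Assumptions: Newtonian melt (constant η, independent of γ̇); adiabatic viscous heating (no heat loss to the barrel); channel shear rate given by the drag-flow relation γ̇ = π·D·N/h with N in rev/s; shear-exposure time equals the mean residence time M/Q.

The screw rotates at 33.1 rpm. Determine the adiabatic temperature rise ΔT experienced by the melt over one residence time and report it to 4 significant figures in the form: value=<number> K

Convert throughput: Q = 56.5 kg/h = 56.5/3600 = 0.0156944 kg/s
t_res = M / Q_s = 7.28 ÷ 0.0156944 = 463.858 s
Convert to SI: D = 0.0818 m, h = 0.00798 m, N = 33.1/60 = 0.551667 rev/s
γ̇ = π·D·N / h = π · 0.0818 · 0.551667 / 0.00798 = 17.7655 s⁻¹
Adiabatic rise: ΔT = η γ̇² t_res / (ρ cp) = 1158·(17.7655)²·463.858 / (1199·1503) = 94.0741 K

value=94.07 K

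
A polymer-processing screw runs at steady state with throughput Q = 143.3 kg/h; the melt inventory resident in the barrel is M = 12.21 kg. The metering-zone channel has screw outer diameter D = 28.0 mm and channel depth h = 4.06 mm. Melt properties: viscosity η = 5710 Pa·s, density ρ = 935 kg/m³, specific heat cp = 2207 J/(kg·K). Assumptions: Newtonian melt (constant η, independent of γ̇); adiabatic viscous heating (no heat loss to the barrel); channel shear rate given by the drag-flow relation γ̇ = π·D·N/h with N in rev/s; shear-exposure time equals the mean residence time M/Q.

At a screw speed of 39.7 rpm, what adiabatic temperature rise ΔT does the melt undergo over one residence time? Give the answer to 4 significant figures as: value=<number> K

value=174.4 K

Throughput in SI: Q_s = 143.3 kg/h ÷ 3600 s/h = 0.0398056 kg/s
t_res = M / Q_s = 12.21 / 0.0398056 = 306.741 s
Geometry in metres: D = 28.0 mm → 0.028 m, h = 4.06 mm → 0.00406 m; screw speed N = 39.7 rpm = 0.661667 rev/s
Shear rate: γ̇ = πDN/h = π·0.028·0.661667/0.00406 = 14.3358 s⁻¹
Adiabatic rise: ΔT = η γ̇² t_res / (ρ cp) = 5710·(14.3358)²·306.741 / (935·2207) = 174.436 K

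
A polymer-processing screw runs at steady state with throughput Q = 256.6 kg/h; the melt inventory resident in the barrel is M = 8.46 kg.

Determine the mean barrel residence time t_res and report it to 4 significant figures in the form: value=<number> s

Q_s = Q / 3600 = 256.6 / 3600 = 0.0712778 kg/s
Mean residence time: t_res = M/Q_s = 8.46 kg / 0.0712778 kg/s = 118.691 s

value=118.7 s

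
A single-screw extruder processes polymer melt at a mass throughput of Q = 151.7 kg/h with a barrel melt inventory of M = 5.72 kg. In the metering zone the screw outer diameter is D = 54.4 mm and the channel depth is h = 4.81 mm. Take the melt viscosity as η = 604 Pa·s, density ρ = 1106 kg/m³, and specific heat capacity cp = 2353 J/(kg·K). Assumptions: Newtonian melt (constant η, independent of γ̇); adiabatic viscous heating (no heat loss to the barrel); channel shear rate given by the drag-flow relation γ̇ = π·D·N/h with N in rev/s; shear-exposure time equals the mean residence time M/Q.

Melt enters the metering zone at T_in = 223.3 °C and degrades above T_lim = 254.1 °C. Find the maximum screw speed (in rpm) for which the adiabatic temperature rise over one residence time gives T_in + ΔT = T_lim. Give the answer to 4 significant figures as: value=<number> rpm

Q_s = Q / 3600 = 151.7 / 3600 = 0.0421389 kg/s
t_res = M / Q_s = 5.72 ÷ 0.0421389 = 135.742 s
Convert to metres: D = 0.0544 m, h = 0.00481 m
Allowable rise: ΔT_a = T_lim − T_in = 254.1 − 223.3 = 30.8 K
γ̇_max² = ΔT_a·ρ·cp/(η·t_res) = 30.8·1106·2353/(604·135.742) = 977.638 s⁻²
γ̇_max = sqrt(977.638) = 31.2672 s⁻¹
Solve γ̇ = πDN/h for N: N_max = γ̇_max·h/(π·D) = 31.2672 × 0.00481 / (π × 0.0544) = 0.880005 rev/s = 52.8003 rpm

value=52.80 rpm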